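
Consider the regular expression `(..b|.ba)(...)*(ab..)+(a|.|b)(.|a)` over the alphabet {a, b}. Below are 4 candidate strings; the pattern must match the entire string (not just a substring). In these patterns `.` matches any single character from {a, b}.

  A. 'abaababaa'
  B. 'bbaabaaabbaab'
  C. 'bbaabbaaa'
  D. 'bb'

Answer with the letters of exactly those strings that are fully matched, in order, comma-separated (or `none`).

A, B, C

A → match
B → match
C → match
D → no match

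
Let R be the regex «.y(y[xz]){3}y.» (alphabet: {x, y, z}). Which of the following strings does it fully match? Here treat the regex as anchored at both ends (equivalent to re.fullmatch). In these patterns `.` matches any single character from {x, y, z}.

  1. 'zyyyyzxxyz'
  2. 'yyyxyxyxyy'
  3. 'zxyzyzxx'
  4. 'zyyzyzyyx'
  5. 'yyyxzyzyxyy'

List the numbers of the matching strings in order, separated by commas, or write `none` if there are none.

2

1 → no match
2 → match
3 → no match
4 → no match
5 → no match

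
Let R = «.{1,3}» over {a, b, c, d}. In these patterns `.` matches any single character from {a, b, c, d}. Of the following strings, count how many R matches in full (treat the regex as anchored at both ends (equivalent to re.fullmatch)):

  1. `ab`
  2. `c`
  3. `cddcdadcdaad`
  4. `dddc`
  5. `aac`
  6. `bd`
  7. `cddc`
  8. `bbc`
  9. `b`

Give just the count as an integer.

1 → match
2 → match
3 → no match
4 → no match
5 → match
6 → match
7 → no match
8 → match
9 → match
Total matched: 6

6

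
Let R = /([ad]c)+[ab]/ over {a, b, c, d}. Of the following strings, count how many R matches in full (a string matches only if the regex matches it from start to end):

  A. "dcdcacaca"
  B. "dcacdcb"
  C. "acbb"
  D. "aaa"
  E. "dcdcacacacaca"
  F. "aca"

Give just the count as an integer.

4

A → match
B → match
C → no match
D → no match
E → match
F → match
Total matched: 4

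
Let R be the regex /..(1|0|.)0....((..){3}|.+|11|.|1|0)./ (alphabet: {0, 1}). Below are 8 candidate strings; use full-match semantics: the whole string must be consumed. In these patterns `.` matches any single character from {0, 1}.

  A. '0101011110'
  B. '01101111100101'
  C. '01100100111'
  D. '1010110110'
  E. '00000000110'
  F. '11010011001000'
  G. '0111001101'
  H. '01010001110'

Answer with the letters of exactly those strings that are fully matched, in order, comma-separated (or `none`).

A → no match
B → match
C → match
D → match
E → match
F → no match
G → no match
H → no match

B, C, D, E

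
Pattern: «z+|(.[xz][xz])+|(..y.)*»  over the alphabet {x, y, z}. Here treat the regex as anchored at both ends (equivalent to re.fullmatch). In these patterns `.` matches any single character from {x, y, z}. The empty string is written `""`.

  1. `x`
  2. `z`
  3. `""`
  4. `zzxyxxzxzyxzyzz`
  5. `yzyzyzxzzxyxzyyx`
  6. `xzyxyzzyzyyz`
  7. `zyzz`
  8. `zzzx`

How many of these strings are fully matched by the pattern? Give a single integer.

1 → no match
2 → match
3 → match
4 → match
5 → no match
6 → no match
7 → no match
8 → no match
Total matched: 3

3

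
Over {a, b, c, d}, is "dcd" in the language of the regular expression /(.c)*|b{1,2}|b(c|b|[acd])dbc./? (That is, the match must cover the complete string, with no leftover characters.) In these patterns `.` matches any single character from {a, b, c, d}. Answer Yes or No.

No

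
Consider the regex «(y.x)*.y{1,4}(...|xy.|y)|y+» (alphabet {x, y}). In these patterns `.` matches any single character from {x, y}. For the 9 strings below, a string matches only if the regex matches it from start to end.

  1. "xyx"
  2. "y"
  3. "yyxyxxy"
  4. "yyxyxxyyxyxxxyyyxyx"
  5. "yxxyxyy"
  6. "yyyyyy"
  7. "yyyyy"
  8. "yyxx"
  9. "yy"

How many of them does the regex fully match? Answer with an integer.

1. "xyx" → no match
2. "y" → match
3. "yyxyxxy" → no match
4 → match
5. "yxxyxyy" → no match
6. "yyyyyy" → match
7. "yyyyy" → match
8. "yyxx" → no match
9. "yy" → match
Total matched: 5

5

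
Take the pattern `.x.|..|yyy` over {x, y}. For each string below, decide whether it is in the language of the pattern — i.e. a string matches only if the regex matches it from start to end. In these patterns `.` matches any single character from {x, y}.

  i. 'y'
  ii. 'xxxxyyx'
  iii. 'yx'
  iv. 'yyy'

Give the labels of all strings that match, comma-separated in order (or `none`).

i → no match
ii → no match
iii → match
iv → match

iii, iv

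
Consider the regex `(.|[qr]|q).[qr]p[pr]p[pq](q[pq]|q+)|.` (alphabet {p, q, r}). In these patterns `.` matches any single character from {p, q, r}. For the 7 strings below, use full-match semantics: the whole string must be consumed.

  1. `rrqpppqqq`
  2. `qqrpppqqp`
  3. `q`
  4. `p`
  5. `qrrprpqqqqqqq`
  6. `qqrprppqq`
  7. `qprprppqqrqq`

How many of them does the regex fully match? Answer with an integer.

6

1 → match
2 → match
3 → match
4 → match
5 → match
6 → match
7 → no match
Total matched: 6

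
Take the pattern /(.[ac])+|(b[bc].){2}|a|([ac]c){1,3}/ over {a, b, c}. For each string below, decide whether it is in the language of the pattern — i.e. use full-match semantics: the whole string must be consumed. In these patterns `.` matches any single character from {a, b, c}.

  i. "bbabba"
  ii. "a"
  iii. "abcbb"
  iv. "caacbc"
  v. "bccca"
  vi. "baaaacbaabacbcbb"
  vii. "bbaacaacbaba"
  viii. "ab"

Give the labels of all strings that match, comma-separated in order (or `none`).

i, ii, iv

i. "bbabba" → match
ii. "a" → match
iii. "abcbb" → no match
iv. "caacbc" → match
v. "bccca" → no match
vi → no match
vii. "bbaacaacbaba" → no match
viii. "ab" → no match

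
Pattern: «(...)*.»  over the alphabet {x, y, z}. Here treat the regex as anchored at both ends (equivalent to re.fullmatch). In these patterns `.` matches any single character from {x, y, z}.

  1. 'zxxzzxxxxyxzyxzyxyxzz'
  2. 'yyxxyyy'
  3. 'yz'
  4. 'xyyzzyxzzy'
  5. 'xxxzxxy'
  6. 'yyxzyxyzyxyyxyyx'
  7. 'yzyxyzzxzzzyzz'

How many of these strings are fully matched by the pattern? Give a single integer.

1 → no match
2 → match
3 → no match
4 → match
5 → match
6 → match
7 → no match
Total matched: 4

4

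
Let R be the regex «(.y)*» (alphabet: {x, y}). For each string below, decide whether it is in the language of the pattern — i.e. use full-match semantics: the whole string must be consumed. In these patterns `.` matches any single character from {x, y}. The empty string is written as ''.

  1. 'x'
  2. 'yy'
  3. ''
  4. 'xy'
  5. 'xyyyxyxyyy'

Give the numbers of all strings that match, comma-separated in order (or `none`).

1 → no match
2 → match
3 → match
4 → match
5 → match

2, 3, 4, 5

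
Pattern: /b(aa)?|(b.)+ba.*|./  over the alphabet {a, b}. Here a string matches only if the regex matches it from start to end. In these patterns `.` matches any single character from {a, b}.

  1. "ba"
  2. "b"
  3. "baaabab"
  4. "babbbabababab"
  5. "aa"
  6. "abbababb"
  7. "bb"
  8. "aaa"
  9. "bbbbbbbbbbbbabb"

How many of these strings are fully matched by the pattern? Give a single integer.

1 → no match
2 → match
3 → no match
4 → match
5 → no match
6 → no match
7 → no match
8 → no match
9 → no match
Total matched: 2

2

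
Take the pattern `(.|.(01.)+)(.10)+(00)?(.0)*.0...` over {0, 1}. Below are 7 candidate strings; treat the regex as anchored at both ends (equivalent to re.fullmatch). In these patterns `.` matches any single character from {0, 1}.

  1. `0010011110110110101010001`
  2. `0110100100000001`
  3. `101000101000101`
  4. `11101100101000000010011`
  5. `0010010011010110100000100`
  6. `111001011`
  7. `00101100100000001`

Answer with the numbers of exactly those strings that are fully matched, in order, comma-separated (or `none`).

1, 3, 4, 5, 7

1 → match
2 → no match
3 → match
4 → match
5 → match
6 → no match
7 → match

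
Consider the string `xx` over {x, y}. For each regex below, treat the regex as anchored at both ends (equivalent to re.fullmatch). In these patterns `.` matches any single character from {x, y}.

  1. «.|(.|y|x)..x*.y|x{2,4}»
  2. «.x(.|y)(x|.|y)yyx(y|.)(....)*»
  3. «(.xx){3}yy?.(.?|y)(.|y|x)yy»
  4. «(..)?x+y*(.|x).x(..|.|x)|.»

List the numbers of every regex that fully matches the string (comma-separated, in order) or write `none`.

1

1 → match
2 → no match
3 → no match — must end with `yy`
4 → no match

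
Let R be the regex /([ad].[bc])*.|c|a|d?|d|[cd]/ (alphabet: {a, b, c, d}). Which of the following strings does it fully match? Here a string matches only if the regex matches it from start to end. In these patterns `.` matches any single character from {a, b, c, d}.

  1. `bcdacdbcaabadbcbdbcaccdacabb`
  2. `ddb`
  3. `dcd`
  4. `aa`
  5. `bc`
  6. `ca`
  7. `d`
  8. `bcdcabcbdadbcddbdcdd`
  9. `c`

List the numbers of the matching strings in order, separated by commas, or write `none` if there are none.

1 → no match
2 → no match
3 → no match
4 → no match
5 → no match
6 → no match
7 → match
8 → no match
9 → match

7, 9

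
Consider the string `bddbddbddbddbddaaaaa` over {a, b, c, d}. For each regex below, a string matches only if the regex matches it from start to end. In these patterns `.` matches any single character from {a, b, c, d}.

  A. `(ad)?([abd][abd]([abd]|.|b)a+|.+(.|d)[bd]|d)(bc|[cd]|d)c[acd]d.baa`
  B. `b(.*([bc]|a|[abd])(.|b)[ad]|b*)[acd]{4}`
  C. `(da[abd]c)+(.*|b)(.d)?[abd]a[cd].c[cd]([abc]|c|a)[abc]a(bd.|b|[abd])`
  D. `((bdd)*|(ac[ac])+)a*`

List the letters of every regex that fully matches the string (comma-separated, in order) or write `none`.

A → no match — must end with `baa`
B → match
C → no match — must start with `da`
D → match

B, D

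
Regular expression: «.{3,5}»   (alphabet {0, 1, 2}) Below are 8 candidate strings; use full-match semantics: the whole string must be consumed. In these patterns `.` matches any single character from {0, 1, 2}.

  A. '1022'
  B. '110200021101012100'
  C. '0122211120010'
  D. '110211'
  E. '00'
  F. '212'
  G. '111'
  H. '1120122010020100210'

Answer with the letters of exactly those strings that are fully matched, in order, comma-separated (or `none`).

A, F, G

A → match
B → no match
C → no match
D → no match
E → no match
F → match
G → match
H → no match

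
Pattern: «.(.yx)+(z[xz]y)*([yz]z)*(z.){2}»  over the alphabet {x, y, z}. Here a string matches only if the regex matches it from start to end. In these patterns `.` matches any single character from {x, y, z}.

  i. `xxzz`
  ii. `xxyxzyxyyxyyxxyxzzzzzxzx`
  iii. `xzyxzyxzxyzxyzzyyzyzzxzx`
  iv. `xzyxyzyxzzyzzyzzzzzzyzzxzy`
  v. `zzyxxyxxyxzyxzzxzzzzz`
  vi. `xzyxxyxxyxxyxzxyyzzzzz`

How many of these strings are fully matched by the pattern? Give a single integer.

i → no match
ii → match
iii → match
iv → no match
v → no match
vi → match
Total matched: 3

3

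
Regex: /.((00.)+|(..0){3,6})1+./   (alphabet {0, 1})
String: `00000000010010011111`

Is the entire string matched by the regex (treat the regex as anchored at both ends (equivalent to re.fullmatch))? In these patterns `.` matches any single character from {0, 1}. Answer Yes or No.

Yes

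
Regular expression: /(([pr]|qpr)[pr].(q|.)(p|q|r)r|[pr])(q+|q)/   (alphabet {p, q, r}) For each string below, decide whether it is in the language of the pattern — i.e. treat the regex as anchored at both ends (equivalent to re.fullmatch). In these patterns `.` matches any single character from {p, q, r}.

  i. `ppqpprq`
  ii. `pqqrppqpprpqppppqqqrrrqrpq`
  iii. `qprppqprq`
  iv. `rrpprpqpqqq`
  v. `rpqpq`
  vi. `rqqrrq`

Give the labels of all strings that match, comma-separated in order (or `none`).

i, iii

i → match
ii → no match
iii → match
iv → no match
v → no match
vi → no match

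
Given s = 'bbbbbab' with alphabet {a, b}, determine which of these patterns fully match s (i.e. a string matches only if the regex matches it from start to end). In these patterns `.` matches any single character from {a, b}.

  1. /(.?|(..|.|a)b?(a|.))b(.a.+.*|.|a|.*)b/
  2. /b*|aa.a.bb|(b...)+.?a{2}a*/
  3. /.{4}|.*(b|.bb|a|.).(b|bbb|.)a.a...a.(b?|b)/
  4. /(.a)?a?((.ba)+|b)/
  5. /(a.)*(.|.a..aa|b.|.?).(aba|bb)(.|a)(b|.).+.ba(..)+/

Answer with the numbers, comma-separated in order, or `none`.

1

1 → match
2 → no match
3 → no match
4 → no match
5 → no match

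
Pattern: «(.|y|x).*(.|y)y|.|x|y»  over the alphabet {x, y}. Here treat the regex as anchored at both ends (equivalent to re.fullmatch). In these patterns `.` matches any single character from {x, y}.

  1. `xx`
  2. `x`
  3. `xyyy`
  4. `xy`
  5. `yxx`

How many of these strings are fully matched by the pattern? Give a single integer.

2

1 → no match
2 → match
3 → match
4 → no match
5 → no match
Total matched: 2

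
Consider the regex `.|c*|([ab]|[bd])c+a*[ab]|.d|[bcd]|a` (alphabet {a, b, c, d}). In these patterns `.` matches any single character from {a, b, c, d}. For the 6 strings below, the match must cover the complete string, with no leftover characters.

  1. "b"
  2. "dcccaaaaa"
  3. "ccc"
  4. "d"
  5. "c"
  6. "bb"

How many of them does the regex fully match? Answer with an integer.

5

1. "b" → match
2. "dcccaaaaa" → match
3. "ccc" → match
4. "d" → match
5. "c" → match
6. "bb" → no match
Total matched: 5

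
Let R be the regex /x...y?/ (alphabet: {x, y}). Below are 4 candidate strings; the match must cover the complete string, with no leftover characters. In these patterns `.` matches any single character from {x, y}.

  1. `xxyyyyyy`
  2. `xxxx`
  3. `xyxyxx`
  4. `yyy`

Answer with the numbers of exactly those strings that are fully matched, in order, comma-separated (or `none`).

1. `xxyyyyyy` → no match
2. `xxxx` → match
3. `xyxyxx` → no match
4. `yyy` → no match — must start with `x`

2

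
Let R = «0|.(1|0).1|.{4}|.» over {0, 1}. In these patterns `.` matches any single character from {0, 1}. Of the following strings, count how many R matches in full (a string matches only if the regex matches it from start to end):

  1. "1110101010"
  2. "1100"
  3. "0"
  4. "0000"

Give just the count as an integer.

1 → no match
2 → match
3 → match
4 → match
Total matched: 3

3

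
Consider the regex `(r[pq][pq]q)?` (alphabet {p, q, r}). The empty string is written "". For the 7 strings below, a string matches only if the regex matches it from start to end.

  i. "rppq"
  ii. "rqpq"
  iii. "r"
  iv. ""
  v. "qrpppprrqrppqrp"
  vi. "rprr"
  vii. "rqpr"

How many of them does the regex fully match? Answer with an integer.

3

i → match
ii → match
iii → no match
iv → match
v → no match
vi → no match
vii → no match
Total matched: 3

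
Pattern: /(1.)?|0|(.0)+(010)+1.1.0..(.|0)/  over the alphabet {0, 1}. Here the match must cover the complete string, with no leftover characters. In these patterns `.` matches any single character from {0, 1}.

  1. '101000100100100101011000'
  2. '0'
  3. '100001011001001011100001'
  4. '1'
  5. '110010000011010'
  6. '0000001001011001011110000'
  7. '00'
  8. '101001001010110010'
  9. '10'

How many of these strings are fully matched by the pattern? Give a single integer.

3

1 → no match
2 → match
3 → no match
4 → no match
5 → no match
6 → no match
7 → no match
8 → match
9 → match
Total matched: 3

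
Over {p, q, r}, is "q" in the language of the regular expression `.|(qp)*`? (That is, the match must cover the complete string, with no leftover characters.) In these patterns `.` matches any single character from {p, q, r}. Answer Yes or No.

Yes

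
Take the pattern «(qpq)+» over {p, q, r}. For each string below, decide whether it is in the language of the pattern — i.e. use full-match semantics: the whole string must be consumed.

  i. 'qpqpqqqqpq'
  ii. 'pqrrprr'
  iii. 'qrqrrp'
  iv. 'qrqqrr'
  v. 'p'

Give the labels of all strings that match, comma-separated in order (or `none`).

i → no match
ii → no match — must start with 'qpq'
iii → no match — must start with 'qpq'
iv → no match — must start with 'qpq'
v → no match — must start with 'qpq'

none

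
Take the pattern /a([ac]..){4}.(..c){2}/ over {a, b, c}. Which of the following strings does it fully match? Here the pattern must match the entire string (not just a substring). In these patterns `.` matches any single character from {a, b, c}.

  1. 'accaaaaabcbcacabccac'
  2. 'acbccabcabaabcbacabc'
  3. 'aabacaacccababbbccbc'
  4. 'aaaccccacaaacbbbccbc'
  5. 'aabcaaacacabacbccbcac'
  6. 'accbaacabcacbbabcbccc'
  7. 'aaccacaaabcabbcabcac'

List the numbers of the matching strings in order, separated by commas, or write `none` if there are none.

1 → no match
2 → match
3 → match
4 → match
5 → no match
6 → no match
7 → no match

2, 3, 4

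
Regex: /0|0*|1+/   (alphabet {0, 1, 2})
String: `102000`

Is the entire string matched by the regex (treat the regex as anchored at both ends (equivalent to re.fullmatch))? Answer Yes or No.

No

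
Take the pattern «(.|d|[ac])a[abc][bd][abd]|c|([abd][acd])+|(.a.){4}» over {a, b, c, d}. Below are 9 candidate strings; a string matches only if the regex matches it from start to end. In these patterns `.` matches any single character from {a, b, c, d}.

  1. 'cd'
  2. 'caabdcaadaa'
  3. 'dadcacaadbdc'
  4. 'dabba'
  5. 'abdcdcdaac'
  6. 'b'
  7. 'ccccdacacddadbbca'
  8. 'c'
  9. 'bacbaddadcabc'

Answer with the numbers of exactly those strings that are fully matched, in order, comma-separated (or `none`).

1. 'cd' → no match
2. 'caabdcaadaa' → no match
3. 'dadcacaadbdc' → no match
4. 'dabba' → match
5. 'abdcdcdaac' → no match
6. 'b' → no match
7 → no match
8. 'c' → match
9 → no match

4, 8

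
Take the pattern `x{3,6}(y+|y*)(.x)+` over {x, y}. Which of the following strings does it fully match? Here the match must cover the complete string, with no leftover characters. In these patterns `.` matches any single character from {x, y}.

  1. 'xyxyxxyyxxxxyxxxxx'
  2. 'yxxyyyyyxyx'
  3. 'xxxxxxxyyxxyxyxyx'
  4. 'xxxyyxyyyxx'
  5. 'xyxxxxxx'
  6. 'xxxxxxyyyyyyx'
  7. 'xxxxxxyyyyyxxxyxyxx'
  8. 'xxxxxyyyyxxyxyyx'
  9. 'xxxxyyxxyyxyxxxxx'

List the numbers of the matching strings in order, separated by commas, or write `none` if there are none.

1 → no match
2 → no match — must start with 'x'
3 → no match
4 → no match
5 → no match
6 → match
7 → no match
8 → no match
9 → no match

6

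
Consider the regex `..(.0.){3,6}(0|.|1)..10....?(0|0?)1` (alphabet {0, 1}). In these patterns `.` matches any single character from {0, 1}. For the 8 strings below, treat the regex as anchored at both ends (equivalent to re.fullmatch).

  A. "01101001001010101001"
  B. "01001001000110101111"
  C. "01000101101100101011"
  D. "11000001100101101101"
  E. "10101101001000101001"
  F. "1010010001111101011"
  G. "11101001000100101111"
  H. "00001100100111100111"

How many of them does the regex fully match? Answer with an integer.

7

A → match
B → match
C → match
D → match
E → match
F → no match
G → match
H → match
Total matched: 7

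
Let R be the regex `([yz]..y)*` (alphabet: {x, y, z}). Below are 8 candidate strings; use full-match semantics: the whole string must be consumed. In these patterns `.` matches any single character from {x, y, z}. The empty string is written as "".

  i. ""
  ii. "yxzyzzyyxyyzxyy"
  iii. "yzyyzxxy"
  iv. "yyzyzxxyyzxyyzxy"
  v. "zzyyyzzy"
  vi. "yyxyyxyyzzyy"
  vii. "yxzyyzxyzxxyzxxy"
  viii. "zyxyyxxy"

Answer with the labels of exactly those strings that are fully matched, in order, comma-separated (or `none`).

i → match
ii → no match
iii → match
iv → match
v → match
vi → match
vii → match
viii → match

i, iii, iv, v, vi, vii, viii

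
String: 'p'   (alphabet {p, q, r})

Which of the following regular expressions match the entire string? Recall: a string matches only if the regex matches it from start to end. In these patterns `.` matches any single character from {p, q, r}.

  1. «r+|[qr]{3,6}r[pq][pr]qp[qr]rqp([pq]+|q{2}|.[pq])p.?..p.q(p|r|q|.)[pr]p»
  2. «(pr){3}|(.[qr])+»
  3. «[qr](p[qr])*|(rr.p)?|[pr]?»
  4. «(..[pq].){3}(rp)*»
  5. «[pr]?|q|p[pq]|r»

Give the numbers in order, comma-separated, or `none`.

3, 5

1 → no match
2 → no match
3 → match
4 → no match
5 → match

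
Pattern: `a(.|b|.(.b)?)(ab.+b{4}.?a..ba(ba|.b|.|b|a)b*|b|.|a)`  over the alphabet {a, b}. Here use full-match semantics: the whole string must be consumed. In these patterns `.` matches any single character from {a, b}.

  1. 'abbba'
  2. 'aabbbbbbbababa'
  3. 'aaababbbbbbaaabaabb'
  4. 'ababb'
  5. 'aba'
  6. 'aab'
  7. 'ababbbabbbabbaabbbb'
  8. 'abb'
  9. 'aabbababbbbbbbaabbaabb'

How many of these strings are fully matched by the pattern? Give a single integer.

1 → match
2 → no match
3 → match
4 → match
5 → match
6 → match
7 → no match
8 → match
9 → match
Total matched: 7

7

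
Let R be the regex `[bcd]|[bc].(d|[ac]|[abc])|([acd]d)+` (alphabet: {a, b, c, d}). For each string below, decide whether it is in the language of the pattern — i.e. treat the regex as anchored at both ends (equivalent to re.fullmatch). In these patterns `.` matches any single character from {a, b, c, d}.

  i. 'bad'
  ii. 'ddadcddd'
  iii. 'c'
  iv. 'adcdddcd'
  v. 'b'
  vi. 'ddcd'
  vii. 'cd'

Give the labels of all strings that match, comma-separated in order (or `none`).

i, ii, iii, iv, v, vi, vii

i. 'bad' → match
ii. 'ddadcddd' → match
iii. 'c' → match
iv. 'adcdddcd' → match
v. 'b' → match
vi. 'ddcd' → match
vii. 'cd' → match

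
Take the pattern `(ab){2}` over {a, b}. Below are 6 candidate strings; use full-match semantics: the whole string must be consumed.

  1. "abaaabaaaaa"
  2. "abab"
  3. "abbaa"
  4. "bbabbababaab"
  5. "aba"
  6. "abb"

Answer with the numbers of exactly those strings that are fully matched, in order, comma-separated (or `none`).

2

1 → no match — must end with "ab"
2 → match
3 → no match — must end with "ab"
4 → no match — must start with "ab"
5 → no match — must end with "ab"
6 → no match — must end with "ab"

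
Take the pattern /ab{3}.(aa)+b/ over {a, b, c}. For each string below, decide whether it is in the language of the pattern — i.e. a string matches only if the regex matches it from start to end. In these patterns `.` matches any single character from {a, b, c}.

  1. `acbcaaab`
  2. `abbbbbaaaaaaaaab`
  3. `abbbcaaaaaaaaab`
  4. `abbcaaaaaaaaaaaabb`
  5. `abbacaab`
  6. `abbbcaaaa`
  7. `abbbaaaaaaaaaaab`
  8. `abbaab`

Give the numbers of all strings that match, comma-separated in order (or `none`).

1. `acbcaaab` → no match — must start with `ab`
2 → no match
3 → no match
4 → no match — must end with `aab`
5. `abbacaab` → no match
6. `abbbcaaaa` → no match — must end with `aab`
7 → match
8. `abbaab` → no match

7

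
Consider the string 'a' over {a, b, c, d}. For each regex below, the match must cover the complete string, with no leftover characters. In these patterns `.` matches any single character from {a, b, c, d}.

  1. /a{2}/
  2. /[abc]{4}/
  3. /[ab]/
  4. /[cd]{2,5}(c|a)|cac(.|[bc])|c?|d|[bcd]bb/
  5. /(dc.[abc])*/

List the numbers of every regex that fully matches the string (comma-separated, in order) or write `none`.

3

1 → no match
2 → no match
3 → match
4 → no match
5 → no match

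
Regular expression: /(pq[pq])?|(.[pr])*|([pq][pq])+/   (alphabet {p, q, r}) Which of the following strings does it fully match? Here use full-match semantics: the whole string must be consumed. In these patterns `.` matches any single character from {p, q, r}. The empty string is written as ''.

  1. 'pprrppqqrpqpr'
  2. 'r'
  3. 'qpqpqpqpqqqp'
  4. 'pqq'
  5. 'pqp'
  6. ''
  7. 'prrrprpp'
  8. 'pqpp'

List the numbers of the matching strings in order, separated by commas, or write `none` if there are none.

1 → no match
2. 'r' → no match
3. 'qpqpqpqpqqqp' → match
4. 'pqq' → match
5. 'pqp' → match
6. '' → match
7. 'prrrprpp' → match
8. 'pqpp' → match

3, 4, 5, 6, 7, 8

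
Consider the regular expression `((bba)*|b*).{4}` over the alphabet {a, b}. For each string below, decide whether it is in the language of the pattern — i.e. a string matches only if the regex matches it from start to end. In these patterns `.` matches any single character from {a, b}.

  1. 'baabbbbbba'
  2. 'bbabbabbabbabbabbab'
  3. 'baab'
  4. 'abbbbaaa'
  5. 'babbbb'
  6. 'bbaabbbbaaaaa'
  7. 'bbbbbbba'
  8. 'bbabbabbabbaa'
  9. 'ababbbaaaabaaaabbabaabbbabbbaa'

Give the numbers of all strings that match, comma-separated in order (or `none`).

2, 3, 7, 8

1 → no match
2 → match
3 → match
4 → no match
5 → no match
6 → no match
7 → match
8 → match
9 → no match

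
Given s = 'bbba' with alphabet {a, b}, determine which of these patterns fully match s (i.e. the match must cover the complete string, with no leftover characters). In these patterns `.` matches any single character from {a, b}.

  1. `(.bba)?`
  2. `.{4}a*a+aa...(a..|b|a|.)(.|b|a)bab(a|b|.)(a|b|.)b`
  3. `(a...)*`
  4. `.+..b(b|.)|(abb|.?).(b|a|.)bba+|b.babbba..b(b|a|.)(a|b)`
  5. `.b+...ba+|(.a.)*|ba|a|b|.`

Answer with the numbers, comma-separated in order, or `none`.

1 → match
2 → no match — must end with 'b'
3 → no match
4 → no match
5 → no match

1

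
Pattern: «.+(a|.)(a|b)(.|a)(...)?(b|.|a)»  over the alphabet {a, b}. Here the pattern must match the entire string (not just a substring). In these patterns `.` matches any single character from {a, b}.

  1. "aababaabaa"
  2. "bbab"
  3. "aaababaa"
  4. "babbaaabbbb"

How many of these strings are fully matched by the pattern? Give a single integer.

3

1 → match
2 → no match
3 → match
4 → match
Total matched: 3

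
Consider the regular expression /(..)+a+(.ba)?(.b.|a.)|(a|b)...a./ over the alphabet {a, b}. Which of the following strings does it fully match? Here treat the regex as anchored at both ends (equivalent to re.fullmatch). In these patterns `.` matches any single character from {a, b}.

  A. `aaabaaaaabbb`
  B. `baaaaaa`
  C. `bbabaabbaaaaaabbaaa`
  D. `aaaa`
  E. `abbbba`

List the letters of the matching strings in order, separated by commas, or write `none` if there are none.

A → match
B → match
C → match
D → no match
E → no match

A, B, C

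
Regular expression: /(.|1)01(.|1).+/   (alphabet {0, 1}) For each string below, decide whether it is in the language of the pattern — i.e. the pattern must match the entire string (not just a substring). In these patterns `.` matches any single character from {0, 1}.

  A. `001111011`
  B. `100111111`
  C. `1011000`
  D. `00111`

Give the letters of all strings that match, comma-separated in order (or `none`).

A → match
B → no match
C → match
D → match

A, C, D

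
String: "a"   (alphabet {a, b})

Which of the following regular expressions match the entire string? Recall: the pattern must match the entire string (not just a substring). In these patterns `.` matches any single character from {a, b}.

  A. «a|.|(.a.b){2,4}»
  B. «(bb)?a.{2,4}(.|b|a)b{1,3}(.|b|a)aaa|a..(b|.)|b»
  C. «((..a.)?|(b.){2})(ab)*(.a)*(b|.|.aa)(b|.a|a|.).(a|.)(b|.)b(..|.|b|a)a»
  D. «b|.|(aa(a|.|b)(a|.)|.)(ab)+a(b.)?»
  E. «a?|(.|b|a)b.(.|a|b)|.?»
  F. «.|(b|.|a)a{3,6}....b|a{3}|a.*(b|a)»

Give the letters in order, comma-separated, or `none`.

A, D, E, F

A → match
B → no match
C → no match
D → match
E → match
F → match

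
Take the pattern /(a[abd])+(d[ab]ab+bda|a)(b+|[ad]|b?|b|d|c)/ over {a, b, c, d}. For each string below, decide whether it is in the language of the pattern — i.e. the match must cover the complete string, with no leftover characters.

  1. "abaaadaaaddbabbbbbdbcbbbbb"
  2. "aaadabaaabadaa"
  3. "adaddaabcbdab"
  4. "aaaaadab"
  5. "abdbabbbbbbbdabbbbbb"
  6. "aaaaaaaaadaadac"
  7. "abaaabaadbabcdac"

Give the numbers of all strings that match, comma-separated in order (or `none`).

2, 4, 5

1 → no match
2 → match
3 → no match
4. "aaaaadab" → match
5 → match
6 → no match
7 → no match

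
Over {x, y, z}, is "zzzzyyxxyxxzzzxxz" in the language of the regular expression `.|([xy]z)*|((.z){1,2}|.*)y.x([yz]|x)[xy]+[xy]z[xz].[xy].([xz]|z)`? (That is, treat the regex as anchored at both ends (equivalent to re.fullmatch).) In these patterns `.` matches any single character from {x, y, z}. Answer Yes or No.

Yes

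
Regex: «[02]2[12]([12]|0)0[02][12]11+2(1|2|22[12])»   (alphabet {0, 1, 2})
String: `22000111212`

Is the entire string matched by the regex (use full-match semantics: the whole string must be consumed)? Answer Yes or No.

No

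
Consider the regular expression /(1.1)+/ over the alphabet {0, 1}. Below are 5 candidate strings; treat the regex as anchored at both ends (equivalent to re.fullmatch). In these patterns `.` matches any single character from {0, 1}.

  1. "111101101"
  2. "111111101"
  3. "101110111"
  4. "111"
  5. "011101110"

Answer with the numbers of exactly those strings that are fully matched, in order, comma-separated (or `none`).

1, 2, 4

1 → match
2 → match
3 → no match
4 → match
5 → no match — must start with "1"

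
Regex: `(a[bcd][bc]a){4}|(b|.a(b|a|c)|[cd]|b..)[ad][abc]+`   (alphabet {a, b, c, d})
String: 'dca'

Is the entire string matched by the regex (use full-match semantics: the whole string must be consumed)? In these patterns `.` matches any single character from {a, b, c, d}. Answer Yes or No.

No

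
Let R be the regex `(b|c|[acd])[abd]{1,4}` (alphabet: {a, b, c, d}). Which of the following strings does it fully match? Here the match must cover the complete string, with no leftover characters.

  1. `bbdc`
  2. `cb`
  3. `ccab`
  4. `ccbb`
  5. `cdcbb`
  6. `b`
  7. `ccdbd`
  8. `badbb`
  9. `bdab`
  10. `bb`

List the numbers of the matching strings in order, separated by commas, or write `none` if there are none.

2, 8, 9, 10

1. `bbdc` → no match
2. `cb` → match
3. `ccab` → no match
4. `ccbb` → no match
5. `cdcbb` → no match
6. `b` → no match
7. `ccdbd` → no match
8. `badbb` → match
9. `bdab` → match
10. `bb` → match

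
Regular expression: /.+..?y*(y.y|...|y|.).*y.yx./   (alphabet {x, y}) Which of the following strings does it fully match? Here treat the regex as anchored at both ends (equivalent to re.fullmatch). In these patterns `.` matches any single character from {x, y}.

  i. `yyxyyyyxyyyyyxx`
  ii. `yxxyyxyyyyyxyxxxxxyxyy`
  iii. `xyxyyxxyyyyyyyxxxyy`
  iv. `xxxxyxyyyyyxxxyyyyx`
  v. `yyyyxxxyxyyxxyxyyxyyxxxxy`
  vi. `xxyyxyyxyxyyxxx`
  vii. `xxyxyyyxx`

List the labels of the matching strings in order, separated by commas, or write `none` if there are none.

i → match
ii → no match
iii → no match
iv → no match
v → no match
vi → no match
vii. `xxyxyyyxx` → match

i, vii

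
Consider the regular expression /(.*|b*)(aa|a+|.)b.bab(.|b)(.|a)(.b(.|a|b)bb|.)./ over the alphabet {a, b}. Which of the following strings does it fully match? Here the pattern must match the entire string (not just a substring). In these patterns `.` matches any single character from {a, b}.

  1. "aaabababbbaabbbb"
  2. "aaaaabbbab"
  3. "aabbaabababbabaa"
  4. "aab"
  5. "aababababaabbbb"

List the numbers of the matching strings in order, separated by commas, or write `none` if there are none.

1 → no match
2 → no match
3 → no match
4 → no match
5 → no match

none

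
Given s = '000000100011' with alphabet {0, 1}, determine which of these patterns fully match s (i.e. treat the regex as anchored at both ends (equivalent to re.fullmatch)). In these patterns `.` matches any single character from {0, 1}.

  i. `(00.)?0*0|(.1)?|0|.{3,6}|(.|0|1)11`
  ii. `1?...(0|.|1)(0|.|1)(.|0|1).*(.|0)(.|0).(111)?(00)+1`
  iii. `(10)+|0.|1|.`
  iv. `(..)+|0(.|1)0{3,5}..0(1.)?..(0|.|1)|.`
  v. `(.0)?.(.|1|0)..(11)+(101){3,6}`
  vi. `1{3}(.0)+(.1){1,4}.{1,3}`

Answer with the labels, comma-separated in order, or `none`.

iv

i → no match
ii → no match — must end with '001'
iii → no match
iv → match
v → no match — must end with '101'
vi → no match — must start with '1'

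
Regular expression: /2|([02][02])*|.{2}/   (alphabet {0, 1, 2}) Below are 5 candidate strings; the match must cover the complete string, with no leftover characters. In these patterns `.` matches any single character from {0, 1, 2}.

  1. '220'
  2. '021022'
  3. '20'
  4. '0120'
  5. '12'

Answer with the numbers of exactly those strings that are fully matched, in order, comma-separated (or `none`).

1. '220' → no match
2. '021022' → no match
3. '20' → match
4. '0120' → no match
5. '12' → match

3, 5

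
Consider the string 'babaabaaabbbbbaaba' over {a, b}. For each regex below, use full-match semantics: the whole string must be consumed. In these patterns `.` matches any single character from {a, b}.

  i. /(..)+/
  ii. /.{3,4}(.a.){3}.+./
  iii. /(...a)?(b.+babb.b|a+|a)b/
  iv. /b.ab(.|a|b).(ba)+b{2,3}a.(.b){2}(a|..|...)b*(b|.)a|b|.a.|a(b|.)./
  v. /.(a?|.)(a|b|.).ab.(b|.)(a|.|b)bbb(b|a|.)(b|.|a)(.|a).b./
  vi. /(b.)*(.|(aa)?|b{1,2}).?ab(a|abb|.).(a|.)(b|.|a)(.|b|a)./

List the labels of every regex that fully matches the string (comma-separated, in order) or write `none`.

i → match
ii → no match
iii → no match — must end with 'b'
iv → no match
v → match
vi → no match

i, v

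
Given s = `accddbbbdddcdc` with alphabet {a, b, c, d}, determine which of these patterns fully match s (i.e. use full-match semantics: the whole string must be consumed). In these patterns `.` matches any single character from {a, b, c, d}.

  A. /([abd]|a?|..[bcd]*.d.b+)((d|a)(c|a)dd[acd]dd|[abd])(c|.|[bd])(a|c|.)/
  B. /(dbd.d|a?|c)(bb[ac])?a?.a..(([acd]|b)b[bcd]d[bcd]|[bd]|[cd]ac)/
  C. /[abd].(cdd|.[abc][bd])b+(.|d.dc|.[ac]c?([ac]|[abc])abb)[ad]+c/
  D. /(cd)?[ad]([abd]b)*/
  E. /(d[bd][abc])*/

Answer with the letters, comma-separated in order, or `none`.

C

A → no match
B → no match
C → match
D → no match
E → no match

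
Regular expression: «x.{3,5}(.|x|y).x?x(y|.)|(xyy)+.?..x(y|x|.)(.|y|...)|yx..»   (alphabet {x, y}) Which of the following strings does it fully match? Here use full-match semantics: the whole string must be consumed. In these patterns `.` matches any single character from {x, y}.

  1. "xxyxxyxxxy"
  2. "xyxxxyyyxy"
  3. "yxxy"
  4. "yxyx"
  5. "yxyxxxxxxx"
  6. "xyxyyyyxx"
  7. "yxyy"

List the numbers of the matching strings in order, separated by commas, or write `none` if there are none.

1, 2, 3, 4, 6, 7

1 → match
2 → match
3 → match
4 → match
5 → no match
6 → match
7 → match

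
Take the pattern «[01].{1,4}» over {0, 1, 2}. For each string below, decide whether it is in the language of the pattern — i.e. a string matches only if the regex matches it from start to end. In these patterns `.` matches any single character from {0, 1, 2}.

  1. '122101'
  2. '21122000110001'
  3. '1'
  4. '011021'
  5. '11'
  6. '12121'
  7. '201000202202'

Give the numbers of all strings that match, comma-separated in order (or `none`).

1 → no match
2 → no match
3 → no match
4 → no match
5 → match
6 → match
7 → no match

5, 6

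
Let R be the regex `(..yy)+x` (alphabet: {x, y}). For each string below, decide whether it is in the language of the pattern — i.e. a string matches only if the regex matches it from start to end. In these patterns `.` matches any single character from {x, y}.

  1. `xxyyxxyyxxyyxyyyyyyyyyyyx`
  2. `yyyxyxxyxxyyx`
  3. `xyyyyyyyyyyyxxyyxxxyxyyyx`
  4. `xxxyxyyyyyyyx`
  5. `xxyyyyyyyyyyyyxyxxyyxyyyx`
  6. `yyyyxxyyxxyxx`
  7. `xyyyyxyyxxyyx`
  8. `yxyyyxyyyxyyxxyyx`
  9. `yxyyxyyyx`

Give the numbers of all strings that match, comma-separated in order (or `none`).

1 → match
2 → no match
3 → no match
4 → no match
5 → no match
6 → no match — must end with `yyx`
7 → match
8 → match
9 → match

1, 7, 8, 9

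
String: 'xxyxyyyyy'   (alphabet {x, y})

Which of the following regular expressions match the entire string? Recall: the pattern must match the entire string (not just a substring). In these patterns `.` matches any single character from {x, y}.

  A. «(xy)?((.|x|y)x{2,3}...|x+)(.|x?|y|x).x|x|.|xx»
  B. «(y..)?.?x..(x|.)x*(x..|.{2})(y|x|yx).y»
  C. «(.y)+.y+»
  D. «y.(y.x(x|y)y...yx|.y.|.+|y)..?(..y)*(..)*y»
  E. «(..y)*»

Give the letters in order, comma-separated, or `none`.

A → no match
B → match
C → no match
D → no match — must start with 'y'
E → match

B, E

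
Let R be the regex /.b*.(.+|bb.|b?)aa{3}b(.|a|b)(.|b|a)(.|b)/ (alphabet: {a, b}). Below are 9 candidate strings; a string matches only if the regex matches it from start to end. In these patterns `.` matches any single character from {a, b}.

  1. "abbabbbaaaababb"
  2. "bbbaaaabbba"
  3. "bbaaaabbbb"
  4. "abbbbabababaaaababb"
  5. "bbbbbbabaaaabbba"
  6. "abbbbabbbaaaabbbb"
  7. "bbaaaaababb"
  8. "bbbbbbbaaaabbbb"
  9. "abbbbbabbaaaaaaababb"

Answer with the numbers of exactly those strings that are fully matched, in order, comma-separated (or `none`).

1, 2, 3, 4, 5, 6, 7, 8, 9

1 → match
2 → match
3 → match
4 → match
5 → match
6 → match
7 → match
8 → match
9 → match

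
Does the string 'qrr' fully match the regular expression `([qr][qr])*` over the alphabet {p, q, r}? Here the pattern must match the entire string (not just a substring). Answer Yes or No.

No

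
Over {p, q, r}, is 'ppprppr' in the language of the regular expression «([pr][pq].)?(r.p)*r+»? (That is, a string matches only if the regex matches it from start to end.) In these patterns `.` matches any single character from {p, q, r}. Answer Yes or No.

Yes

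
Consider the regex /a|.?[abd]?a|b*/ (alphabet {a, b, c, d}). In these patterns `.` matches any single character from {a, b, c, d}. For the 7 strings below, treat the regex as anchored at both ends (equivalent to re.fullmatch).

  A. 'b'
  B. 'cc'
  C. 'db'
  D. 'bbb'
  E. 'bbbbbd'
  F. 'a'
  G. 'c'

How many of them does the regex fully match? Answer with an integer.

3

A. 'b' → match
B. 'cc' → no match
C. 'db' → no match
D. 'bbb' → match
E. 'bbbbbd' → no match
F. 'a' → match
G. 'c' → no match
Total matched: 3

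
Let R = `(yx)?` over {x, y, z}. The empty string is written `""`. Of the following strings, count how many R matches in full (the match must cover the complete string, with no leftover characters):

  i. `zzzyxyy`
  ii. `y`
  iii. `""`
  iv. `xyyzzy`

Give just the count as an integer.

1

i → no match
ii → no match
iii → match
iv → no match
Total matched: 1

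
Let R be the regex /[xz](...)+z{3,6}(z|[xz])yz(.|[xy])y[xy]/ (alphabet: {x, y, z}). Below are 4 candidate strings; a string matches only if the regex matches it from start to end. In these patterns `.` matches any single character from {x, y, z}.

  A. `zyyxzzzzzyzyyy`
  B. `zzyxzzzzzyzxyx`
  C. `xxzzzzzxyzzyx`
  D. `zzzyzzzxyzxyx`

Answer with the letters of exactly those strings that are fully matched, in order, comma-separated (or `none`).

A → match
B → match
C → match
D → match

A, B, C, D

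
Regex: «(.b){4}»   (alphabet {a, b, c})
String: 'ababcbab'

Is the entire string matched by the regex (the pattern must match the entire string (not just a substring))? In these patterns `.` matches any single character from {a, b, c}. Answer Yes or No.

Yes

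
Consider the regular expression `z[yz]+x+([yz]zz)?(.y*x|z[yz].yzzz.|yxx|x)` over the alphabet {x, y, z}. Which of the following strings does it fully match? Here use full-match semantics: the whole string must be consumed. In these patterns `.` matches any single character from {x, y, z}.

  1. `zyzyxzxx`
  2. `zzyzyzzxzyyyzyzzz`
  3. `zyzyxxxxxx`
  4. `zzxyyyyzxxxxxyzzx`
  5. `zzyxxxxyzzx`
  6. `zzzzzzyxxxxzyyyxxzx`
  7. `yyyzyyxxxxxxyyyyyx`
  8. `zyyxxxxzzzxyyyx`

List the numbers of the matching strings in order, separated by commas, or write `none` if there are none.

3, 5, 8

1 → no match
2 → no match
3 → match
4 → no match
5 → match
6 → no match
7 → no match — must start with `z`
8 → match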